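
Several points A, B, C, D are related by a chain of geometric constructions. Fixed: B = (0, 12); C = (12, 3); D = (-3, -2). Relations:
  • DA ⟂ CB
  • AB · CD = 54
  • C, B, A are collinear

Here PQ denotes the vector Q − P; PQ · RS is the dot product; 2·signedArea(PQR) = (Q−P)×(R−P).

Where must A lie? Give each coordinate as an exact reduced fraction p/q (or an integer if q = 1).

1. A_x = 24/5  [C, B, A are collinear ∩ DA ⟂ CB]
2. A_y = 42/5  [C, B, A are collinear ∩ DA ⟂ CB]
   → A = (24/5, 42/5)

A = (24/5, 42/5)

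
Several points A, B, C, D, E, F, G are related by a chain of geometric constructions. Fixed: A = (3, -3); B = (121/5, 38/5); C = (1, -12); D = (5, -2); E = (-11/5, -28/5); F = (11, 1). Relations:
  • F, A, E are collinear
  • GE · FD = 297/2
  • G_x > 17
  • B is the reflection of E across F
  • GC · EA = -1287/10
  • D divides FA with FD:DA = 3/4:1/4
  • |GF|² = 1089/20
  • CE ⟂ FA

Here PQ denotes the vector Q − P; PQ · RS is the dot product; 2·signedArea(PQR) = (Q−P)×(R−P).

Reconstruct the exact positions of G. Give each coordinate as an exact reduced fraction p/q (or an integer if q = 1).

G = (88/5, 43/10)

1. G_x = 88/5  [line 6·x + 3·y + -237/2 = 0 ∩ |GF|² = 1089/20]
2. G_y = 43/10  [line 6·x + 3·y + -237/2 = 0 ∩ |GF|² = 1089/20]
   → G = (88/5, 43/10)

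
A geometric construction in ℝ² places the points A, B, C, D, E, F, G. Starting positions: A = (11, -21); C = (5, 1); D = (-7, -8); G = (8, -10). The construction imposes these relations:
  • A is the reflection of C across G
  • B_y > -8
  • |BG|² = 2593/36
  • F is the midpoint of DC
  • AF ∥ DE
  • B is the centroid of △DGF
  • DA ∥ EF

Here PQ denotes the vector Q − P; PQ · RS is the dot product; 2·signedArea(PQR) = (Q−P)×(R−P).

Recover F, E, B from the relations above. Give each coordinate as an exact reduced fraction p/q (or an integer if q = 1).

1. F_x = -1  [F is the midpoint of DC]
2. F_y = -7/2  [F is the midpoint of DC]
   → F = (-1, -7/2)
3. E_x = -19  [DA ∥ EF ∩ AF ∥ DE]
4. E_y = 19/2  [DA ∥ EF ∩ AF ∥ DE]
   → E = (-19, 19/2)
5. B_x = 0  [B is the centroid of △DGF]
6. B_y = -43/6  [B is the centroid of △DGF]
   → B = (0, -43/6)

B = (0, -43/6)
E = (-19, 19/2)
F = (-1, -7/2)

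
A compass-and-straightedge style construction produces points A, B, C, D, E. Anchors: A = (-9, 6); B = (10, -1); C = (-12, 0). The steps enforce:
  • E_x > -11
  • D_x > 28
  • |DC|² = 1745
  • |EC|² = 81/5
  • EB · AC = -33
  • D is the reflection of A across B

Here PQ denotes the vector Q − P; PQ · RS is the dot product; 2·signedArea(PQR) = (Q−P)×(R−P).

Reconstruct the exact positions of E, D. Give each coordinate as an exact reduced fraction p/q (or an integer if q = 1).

1. E_x = -51/5  [line 3·x + 6·y + 9 = 0 ∩ |EC|² = 81/5]
2. E_y = 18/5  [line 3·x + 6·y + 9 = 0 ∩ |EC|² = 81/5]
   → E = (-51/5, 18/5)
3. D_x = 29  [D is the reflection of A across B]
4. D_y = -8  [D is the reflection of A across B]
   → D = (29, -8)

D = (29, -8)
E = (-51/5, 18/5)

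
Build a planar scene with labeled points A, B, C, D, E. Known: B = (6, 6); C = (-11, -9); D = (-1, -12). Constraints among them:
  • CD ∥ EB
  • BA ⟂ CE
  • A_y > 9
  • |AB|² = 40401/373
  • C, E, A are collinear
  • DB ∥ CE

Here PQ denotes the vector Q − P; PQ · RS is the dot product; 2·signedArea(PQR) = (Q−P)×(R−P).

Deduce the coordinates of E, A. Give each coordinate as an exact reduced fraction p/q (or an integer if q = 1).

A = (-1380/373, 3645/373)
E = (-4, 9)

1. E_x = -4  [CD ∥ EB ∩ DB ∥ CE]
2. E_y = 9  [CD ∥ EB ∩ DB ∥ CE]
   → E = (-4, 9)
3. A_x = -1380/373  [C, E, A are collinear ∩ BA ⟂ CE]
4. A_y = 3645/373  [C, E, A are collinear ∩ BA ⟂ CE]
   → A = (-1380/373, 3645/373)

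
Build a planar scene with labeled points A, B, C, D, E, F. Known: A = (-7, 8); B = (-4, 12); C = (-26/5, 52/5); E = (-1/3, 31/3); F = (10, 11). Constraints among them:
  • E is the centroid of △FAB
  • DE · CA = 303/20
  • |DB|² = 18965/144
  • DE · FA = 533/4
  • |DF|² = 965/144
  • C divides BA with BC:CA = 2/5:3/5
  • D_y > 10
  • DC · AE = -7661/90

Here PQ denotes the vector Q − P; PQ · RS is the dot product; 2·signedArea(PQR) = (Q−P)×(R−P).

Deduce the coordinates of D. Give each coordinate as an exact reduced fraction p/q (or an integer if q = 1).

1. D_x = 89/12  [DC · AE = -7661/90 ∩ DE · FA = 533/4]
2. D_y = 65/6  [DC · AE = -7661/90 ∩ DE · FA = 533/4]
   → D = (89/12, 65/6)

D = (89/12, 65/6)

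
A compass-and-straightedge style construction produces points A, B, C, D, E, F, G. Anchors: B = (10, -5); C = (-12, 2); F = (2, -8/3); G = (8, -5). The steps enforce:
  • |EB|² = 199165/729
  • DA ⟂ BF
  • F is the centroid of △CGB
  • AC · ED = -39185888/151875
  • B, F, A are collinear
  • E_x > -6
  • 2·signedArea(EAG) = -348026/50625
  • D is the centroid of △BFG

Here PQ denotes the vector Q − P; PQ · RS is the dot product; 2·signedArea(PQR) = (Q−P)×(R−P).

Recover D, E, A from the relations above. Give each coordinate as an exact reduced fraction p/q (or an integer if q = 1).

A = (12598/1875, -22742/5625)
D = (20/3, -38/9)
E = (-52/9, -2/27)

1. D_x = 20/3  [D is the centroid of △BFG]
2. D_y = -38/9  [D is the centroid of △BFG]
   → D = (20/3, -38/9)
3. A_x = 12598/1875  [B, F, A are collinear ∩ DA ⟂ BF]
4. A_y = -22742/5625  [B, F, A are collinear ∩ DA ⟂ BF]
   → A = (12598/1875, -22742/5625)
5. E_x = -52/9  [2·signedArea(EAG) = -348026/50625 ∩ AC · ED = -39185888/151875]
6. E_y = -2/27  [2·signedArea(EAG) = -348026/50625 ∩ AC · ED = -39185888/151875]
   → E = (-52/9, -2/27)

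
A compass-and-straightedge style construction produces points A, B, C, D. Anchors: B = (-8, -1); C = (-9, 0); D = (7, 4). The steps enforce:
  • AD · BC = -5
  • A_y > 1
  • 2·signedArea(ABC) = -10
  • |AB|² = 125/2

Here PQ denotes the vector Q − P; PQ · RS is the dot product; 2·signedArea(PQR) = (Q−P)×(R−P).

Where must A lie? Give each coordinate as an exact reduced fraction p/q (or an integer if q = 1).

A = (-1/2, 3/2)

1. A_x = -1/2  [2·signedArea(ABC) = -10 ∩ AD · BC = -5]
2. A_y = 3/2  [2·signedArea(ABC) = -10 ∩ AD · BC = -5]
   → A = (-1/2, 3/2)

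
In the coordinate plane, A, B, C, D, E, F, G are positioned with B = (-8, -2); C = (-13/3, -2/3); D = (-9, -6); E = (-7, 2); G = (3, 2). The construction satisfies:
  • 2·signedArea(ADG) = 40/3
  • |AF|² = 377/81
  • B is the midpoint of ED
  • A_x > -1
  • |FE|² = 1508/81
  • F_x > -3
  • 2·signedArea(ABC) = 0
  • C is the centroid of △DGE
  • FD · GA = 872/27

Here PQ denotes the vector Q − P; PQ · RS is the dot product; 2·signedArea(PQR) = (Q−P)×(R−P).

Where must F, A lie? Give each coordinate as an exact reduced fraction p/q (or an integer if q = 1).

1. A_x = -2/3  [2·signedArea(ABC) = 0 ∩ 2·signedArea(ADG) = 40/3]
2. A_y = 2/3  [2·signedArea(ABC) = 0 ∩ 2·signedArea(ADG) = 40/3]
   → A = (-2/3, 2/3)
3. F_x = -25/9  [line 11/3·x + 4/3·y + 235/27 = 0 ∩ |FE|² = 1508/81]
4. F_y = 10/9  [line 11/3·x + 4/3·y + 235/27 = 0 ∩ |FE|² = 1508/81]
   → F = (-25/9, 10/9)

A = (-2/3, 2/3)
F = (-25/9, 10/9)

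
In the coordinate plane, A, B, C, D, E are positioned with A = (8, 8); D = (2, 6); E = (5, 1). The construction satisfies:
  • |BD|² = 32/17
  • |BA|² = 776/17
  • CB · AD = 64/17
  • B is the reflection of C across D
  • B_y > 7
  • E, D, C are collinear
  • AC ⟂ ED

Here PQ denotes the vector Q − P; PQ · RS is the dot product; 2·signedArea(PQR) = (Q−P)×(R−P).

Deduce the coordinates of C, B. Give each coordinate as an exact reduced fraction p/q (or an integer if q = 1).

B = (22/17, 122/17)
C = (46/17, 82/17)

1. C_x = 46/17  [E, D, C are collinear ∩ AC ⟂ ED]
2. C_y = 82/17  [E, D, C are collinear ∩ AC ⟂ ED]
   → C = (46/17, 82/17)
3. B_x = 22/17  [B is the reflection of C across D]
4. B_y = 122/17  [B is the reflection of C across D]
   → B = (22/17, 122/17)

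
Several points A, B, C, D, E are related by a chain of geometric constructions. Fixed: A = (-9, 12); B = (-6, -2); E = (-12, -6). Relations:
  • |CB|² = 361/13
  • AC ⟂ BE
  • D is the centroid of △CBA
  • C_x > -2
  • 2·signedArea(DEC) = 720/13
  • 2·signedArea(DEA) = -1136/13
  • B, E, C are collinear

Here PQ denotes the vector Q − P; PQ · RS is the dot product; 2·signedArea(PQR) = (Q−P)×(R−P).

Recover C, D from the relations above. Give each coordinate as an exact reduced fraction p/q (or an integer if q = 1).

C = (-21/13, 12/13)
D = (-72/13, 142/39)

1. C_x = -21/13  [B, E, C are collinear ∩ AC ⟂ BE]
2. C_y = 12/13  [B, E, C are collinear ∩ AC ⟂ BE]
   → C = (-21/13, 12/13)
3. D_x = -72/13  [D is the centroid of △CBA]
4. D_y = 142/39  [D is the centroid of △CBA]
   → D = (-72/13, 142/39)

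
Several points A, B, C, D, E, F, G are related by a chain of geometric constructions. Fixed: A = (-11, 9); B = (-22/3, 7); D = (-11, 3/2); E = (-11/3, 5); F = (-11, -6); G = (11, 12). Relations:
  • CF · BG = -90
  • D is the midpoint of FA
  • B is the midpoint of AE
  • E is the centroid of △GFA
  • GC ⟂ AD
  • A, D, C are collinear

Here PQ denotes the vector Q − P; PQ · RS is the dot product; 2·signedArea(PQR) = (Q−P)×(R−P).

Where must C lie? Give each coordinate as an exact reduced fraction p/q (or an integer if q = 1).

C = (-11, 12)

1. C_x = -11  [A, D, C are collinear ∩ GC ⟂ AD]
2. C_y = 12  [A, D, C are collinear ∩ GC ⟂ AD]
   → C = (-11, 12)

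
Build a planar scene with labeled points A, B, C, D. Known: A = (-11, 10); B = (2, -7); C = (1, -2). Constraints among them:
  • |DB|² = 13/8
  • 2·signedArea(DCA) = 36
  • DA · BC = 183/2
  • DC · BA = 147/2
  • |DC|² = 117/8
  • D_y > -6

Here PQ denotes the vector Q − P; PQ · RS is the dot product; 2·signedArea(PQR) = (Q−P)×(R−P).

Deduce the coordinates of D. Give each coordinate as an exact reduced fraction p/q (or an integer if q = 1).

D = (7/4, -23/4)

1. D_x = 7/4  [DC · BA = 147/2 ∩ 2·signedArea(DCA) = 36]
2. D_y = -23/4  [DC · BA = 147/2 ∩ 2·signedArea(DCA) = 36]
   → D = (7/4, -23/4)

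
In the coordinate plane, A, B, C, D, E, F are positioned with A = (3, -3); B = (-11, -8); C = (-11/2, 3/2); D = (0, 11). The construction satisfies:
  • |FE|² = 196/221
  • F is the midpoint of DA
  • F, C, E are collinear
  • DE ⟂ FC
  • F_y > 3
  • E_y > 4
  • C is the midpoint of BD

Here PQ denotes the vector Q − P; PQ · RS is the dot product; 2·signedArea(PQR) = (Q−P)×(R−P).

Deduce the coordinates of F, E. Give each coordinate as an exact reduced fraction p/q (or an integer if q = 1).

E = (1055/442, 954/221)
F = (3/2, 4)

1. F_x = 3/2  [F is the midpoint of DA]
2. F_y = 4  [F is the midpoint of DA]
   → F = (3/2, 4)
3. E_x = 1055/442  [F, C, E are collinear ∩ DE ⟂ FC]
4. E_y = 954/221  [F, C, E are collinear ∩ DE ⟂ FC]
   → E = (1055/442, 954/221)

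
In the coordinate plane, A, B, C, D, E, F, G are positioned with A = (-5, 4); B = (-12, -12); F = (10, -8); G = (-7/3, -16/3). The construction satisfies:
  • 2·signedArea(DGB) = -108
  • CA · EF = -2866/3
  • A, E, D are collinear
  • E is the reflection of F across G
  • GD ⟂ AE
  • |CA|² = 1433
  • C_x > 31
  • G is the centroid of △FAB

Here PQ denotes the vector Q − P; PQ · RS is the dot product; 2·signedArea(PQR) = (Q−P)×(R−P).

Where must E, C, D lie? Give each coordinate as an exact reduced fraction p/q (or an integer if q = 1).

C = (32, -4)
D = (-28127/3723, 8332/3723)
E = (-44/3, -8/3)

1. E_x = -44/3  [E is the reflection of F across G]
2. E_y = -8/3  [E is the reflection of F across G]
   → E = (-44/3, -8/3)
3. C_x = 32  [line -74/3·x + 16/3·y + 2432/3 = 0 ∩ |CA|² = 1433]
4. C_y = -4  [line -74/3·x + 16/3·y + 2432/3 = 0 ∩ |CA|² = 1433]
   → C = (32, -4)
5. D_x = -28127/3723  [A, E, D are collinear ∩ GD ⟂ AE]
6. D_y = 8332/3723  [A, E, D are collinear ∩ GD ⟂ AE]
   → D = (-28127/3723, 8332/3723)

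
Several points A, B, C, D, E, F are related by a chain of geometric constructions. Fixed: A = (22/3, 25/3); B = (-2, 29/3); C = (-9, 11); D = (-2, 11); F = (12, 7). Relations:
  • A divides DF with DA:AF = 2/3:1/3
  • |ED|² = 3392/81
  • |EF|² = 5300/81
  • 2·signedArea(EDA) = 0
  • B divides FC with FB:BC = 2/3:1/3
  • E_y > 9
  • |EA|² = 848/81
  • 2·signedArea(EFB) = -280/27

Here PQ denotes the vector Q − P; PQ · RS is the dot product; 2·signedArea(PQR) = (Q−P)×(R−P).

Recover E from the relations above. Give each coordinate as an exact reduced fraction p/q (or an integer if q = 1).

1. E_x = 38/9  [2·signedArea(EDA) = 0 ∩ 2·signedArea(EFB) = -280/27]
2. E_y = 83/9  [2·signedArea(EDA) = 0 ∩ 2·signedArea(EFB) = -280/27]
   → E = (38/9, 83/9)

E = (38/9, 83/9)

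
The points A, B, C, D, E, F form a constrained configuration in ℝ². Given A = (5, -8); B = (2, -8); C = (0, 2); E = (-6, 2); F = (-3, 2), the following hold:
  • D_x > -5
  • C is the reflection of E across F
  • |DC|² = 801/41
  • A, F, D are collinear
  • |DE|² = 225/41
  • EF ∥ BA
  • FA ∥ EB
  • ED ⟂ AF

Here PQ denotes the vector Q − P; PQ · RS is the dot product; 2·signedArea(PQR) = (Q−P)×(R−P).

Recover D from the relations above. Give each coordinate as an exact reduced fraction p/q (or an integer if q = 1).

D = (-171/41, 142/41)

1. D_x = -171/41  [A, F, D are collinear ∩ ED ⟂ AF]
2. D_y = 142/41  [A, F, D are collinear ∩ ED ⟂ AF]
   → D = (-171/41, 142/41)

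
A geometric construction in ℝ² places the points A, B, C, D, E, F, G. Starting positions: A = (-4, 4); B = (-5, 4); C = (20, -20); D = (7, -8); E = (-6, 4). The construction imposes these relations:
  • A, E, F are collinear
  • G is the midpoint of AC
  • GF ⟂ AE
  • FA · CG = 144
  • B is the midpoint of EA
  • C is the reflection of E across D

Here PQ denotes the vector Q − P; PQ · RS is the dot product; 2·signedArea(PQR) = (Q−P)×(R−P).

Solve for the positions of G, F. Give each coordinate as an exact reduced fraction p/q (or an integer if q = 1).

F = (8, 4)
G = (8, -8)

1. G_x = 8  [G is the midpoint of AC]
2. G_y = -8  [G is the midpoint of AC]
   → G = (8, -8)
3. F_x = 8  [A, E, F are collinear ∩ GF ⟂ AE]
4. F_y = 4  [A, E, F are collinear ∩ GF ⟂ AE]
   → F = (8, 4)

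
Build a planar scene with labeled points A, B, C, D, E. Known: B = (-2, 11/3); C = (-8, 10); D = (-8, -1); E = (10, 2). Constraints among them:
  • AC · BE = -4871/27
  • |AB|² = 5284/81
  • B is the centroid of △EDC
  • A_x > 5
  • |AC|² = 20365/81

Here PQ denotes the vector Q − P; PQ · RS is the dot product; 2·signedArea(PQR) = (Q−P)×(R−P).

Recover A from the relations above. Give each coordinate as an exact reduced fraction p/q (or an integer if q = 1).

1. A_x = 6  [line -12·x + 5/3·y + 1829/27 = 0 ∩ |AB|² = 5284/81]
2. A_y = 23/9  [line -12·x + 5/3·y + 1829/27 = 0 ∩ |AB|² = 5284/81]
   → A = (6, 23/9)

A = (6, 23/9)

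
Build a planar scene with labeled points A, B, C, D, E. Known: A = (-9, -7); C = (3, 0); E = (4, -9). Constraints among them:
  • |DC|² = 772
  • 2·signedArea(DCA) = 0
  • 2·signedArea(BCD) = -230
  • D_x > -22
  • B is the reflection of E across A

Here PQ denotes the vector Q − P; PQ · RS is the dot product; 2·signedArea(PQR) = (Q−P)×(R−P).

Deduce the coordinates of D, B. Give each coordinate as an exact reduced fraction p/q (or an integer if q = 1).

1. B_x = -22  [B is the reflection of E across A]
2. B_y = -5  [B is the reflection of E across A]
   → B = (-22, -5)
3. D_x = -21  [2·signedArea(DCA) = 0 ∩ 2·signedArea(BCD) = -230]
4. D_y = -14  [2·signedArea(DCA) = 0 ∩ 2·signedArea(BCD) = -230]
   → D = (-21, -14)

B = (-22, -5)
D = (-21, -14)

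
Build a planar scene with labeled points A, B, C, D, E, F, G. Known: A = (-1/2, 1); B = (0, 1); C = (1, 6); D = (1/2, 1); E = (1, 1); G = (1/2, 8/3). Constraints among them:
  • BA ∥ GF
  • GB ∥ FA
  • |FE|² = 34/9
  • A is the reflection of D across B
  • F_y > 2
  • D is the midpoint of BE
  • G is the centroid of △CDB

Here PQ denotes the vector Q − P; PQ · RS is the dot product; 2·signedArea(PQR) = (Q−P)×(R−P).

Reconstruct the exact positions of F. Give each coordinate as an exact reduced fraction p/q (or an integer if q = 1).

F = (0, 8/3)

1. F_x = 0  [GB ∥ FA ∩ BA ∥ GF]
2. F_y = 8/3  [GB ∥ FA ∩ BA ∥ GF]
   → F = (0, 8/3)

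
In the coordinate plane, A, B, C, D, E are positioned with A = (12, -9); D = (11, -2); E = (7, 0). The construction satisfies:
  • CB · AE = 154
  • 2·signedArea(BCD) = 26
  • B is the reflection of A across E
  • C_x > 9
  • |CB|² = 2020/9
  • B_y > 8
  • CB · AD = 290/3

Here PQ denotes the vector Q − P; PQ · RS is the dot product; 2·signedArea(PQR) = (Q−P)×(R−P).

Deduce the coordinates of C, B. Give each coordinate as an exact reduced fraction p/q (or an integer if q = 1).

1. B_x = 2  [B is the reflection of A across E]
2. B_y = 9  [B is the reflection of A across E]
   → B = (2, 9)
3. C_x = 10  [CB · AE = 154 ∩ CB · AD = 290/3]
4. C_y = -11/3  [CB · AE = 154 ∩ CB · AD = 290/3]
   → C = (10, -11/3)

B = (2, 9)
C = (10, -11/3)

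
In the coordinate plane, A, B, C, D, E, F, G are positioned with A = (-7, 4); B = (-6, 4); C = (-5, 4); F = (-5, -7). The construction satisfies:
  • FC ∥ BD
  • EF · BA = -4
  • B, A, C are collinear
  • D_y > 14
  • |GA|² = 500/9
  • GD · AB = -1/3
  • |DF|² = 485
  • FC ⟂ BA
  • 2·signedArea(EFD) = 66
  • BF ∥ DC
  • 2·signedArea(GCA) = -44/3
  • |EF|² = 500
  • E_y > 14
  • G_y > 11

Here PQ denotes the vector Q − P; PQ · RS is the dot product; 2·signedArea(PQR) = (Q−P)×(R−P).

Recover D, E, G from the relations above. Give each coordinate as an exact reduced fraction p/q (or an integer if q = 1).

D = (-6, 15)
E = (-9, 15)
G = (-17/3, 34/3)

1. D_x = -6  [BF ∥ DC ∩ FC ∥ BD]
2. D_y = 15  [BF ∥ DC ∩ FC ∥ BD]
   → D = (-6, 15)
3. E_x = -9  [EF · BA = -4 ∩ 2·signedArea(EFD) = 66]
4. E_y = 15  [EF · BA = -4 ∩ 2·signedArea(EFD) = 66]
   → E = (-9, 15)
5. G_x = -17/3  [GD · AB = -1/3 ∩ 2·signedArea(GCA) = -44/3]
6. G_y = 34/3  [GD · AB = -1/3 ∩ 2·signedArea(GCA) = -44/3]
   → G = (-17/3, 34/3)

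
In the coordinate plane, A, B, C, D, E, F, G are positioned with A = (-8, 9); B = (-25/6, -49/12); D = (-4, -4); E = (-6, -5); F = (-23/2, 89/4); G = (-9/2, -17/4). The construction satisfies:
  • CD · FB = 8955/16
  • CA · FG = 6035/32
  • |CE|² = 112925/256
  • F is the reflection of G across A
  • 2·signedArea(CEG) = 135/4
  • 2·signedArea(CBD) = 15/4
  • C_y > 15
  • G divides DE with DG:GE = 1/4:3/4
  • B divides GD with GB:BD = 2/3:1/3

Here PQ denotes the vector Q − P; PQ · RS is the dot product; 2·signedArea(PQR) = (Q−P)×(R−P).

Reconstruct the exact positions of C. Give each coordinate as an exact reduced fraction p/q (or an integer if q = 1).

1. C_x = -77/8  [CD · FB = 8955/16 ∩ 2·signedArea(CEG) = 135/4]
2. C_y = 251/16  [CD · FB = 8955/16 ∩ 2·signedArea(CEG) = 135/4]
   → C = (-77/8, 251/16)

C = (-77/8, 251/16)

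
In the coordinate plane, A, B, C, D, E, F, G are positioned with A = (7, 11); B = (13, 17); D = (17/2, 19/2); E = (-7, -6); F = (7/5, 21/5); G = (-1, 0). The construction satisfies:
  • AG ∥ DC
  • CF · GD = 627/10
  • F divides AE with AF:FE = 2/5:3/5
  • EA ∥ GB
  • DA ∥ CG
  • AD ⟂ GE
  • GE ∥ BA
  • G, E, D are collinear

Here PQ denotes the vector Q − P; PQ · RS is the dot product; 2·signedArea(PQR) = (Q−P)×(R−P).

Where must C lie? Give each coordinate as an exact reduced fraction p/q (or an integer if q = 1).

C = (1/2, -3/2)

1. C_x = 1/2  [DA ∥ CG ∩ AG ∥ DC]
2. C_y = -3/2  [DA ∥ CG ∩ AG ∥ DC]
   → C = (1/2, -3/2)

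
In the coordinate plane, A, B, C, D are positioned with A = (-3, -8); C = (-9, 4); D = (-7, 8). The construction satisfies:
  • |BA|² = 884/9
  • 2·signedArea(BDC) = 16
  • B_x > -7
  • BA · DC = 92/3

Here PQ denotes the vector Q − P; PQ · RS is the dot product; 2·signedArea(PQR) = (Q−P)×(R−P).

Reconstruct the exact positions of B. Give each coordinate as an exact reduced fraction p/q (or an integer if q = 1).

B = (-19/3, 4/3)

1. B_x = -19/3  [2·signedArea(BDC) = 16 ∩ BA · DC = 92/3]
2. B_y = 4/3  [2·signedArea(BDC) = 16 ∩ BA · DC = 92/3]
   → B = (-19/3, 4/3)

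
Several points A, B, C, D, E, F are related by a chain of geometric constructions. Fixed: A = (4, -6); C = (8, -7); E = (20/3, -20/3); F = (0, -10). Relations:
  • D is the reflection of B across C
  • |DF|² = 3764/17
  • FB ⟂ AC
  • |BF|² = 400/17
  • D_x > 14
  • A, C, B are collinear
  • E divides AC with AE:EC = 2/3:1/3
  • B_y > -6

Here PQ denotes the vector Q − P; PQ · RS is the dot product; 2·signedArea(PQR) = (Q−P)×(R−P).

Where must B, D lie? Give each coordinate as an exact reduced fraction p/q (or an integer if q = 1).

B = (20/17, -90/17)
D = (252/17, -148/17)

1. B_x = 20/17  [A, C, B are collinear ∩ FB ⟂ AC]
2. B_y = -90/17  [A, C, B are collinear ∩ FB ⟂ AC]
   → B = (20/17, -90/17)
3. D_x = 252/17  [D is the reflection of B across C]
4. D_y = -148/17  [D is the reflection of B across C]
   → D = (252/17, -148/17)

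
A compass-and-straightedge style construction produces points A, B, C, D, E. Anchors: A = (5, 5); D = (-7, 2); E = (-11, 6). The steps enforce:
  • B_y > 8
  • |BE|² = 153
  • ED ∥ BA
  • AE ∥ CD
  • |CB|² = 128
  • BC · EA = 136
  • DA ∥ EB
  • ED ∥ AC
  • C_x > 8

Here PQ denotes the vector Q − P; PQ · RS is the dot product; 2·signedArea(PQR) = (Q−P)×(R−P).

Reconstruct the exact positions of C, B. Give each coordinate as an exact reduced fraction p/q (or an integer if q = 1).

B = (1, 9)
C = (9, 1)

1. C_x = 9  [AE ∥ CD ∩ ED ∥ AC]
2. C_y = 1  [AE ∥ CD ∩ ED ∥ AC]
   → C = (9, 1)
3. B_x = 1  [ED ∥ BA ∩ DA ∥ EB]
4. B_y = 9  [ED ∥ BA ∩ DA ∥ EB]
   → B = (1, 9)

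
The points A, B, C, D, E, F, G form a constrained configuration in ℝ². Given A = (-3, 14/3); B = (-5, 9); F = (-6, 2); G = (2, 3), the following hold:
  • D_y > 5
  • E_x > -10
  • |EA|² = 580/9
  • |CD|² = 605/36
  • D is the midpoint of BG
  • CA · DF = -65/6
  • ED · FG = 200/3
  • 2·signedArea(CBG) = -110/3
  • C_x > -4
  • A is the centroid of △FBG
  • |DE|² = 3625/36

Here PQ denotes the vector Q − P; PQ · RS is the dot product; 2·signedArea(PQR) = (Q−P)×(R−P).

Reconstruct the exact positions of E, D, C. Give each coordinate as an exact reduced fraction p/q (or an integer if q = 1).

1. D_x = -3/2  [D is the midpoint of BG]
2. D_y = 6  [D is the midpoint of BG]
   → D = (-3/2, 6)
3. C_x = -10/3  [2·signedArea(CBG) = -110/3 ∩ CA · DF = -65/6]
4. C_y = 7/3  [2·signedArea(CBG) = -110/3 ∩ CA · DF = -65/6]
   → C = (-10/3, 7/3)
5. E_x = -9  [line -8·x + -1·y + -218/3 = 0 ∩ |EA|² = 580/9]
6. E_y = -2/3  [line -8·x + -1·y + -218/3 = 0 ∩ |EA|² = 580/9]
   → E = (-9, -2/3)

C = (-10/3, 7/3)
D = (-3/2, 6)
E = (-9, -2/3)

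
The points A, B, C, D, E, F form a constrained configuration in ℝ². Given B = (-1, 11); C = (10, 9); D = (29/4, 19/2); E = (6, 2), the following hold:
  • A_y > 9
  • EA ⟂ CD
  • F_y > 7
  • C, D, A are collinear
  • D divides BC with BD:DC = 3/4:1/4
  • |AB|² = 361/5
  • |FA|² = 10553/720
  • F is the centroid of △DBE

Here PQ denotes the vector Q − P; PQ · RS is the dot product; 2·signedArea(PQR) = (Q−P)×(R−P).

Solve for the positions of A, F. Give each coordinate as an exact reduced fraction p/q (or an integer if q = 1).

A = (184/25, 237/25)
F = (49/12, 15/2)

1. A_x = 184/25  [C, D, A are collinear ∩ EA ⟂ CD]
2. A_y = 237/25  [C, D, A are collinear ∩ EA ⟂ CD]
   → A = (184/25, 237/25)
3. F_x = 49/12  [F is the centroid of △DBE]
4. F_y = 15/2  [F is the centroid of △DBE]
   → F = (49/12, 15/2)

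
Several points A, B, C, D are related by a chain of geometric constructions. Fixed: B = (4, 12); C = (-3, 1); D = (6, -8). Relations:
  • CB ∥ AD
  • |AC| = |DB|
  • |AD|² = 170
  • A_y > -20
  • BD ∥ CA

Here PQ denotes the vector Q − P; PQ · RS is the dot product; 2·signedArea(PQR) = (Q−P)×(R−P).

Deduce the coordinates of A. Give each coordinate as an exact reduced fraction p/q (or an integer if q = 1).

1. A_x = -1  [CB ∥ AD ∩ BD ∥ CA]
2. A_y = -19  [CB ∥ AD ∩ BD ∥ CA]
   → A = (-1, -19)

A = (-1, -19)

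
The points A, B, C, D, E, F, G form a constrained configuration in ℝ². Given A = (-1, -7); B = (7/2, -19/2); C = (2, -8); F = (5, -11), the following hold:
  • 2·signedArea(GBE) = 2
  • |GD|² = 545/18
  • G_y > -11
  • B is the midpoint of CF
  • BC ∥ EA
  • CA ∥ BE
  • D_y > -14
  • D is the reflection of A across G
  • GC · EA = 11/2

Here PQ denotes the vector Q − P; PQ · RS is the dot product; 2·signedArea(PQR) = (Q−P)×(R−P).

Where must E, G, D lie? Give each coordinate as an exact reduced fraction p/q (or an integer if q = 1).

D = (8, -40/3)
E = (1/2, -17/2)
G = (7/2, -61/6)

1. E_x = 1/2  [BC ∥ EA ∩ CA ∥ BE]
2. E_y = -17/2  [BC ∥ EA ∩ CA ∥ BE]
   → E = (1/2, -17/2)
3. G_x = 7/2  [GC · EA = 11/2 ∩ 2·signedArea(GBE) = 2]
4. G_y = -61/6  [GC · EA = 11/2 ∩ 2·signedArea(GBE) = 2]
   → G = (7/2, -61/6)
5. D_x = 8  [D is the reflection of A across G]
6. D_y = -40/3  [D is the reflection of A across G]
   → D = (8, -40/3)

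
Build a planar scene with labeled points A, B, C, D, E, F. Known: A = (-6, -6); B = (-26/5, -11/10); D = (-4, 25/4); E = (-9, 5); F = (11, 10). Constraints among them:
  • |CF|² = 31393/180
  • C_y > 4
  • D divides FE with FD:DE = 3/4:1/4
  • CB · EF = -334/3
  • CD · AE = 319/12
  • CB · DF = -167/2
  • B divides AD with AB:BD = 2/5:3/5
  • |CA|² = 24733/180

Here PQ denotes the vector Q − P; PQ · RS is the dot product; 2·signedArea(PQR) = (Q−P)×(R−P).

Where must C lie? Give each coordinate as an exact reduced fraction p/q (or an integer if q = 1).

C = (-16/15, 139/30)

1. C_x = -16/15  [CD · AE = 319/12 ∩ CB · DF = -167/2]
2. C_y = 139/30  [CD · AE = 319/12 ∩ CB · DF = -167/2]
   → C = (-16/15, 139/30)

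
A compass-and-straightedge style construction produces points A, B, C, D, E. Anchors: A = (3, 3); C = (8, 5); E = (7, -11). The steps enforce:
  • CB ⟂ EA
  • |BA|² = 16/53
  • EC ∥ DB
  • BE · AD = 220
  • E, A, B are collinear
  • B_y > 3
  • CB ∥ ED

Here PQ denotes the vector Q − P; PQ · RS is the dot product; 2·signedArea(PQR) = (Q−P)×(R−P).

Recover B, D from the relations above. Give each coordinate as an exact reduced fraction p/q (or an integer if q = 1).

B = (151/53, 187/53)
D = (98/53, -661/53)

1. B_x = 151/53  [E, A, B are collinear ∩ CB ⟂ EA]
2. B_y = 187/53  [E, A, B are collinear ∩ CB ⟂ EA]
   → B = (151/53, 187/53)
3. D_x = 98/53  [EC ∥ DB ∩ CB ∥ ED]
4. D_y = -661/53  [EC ∥ DB ∩ CB ∥ ED]
   → D = (98/53, -661/53)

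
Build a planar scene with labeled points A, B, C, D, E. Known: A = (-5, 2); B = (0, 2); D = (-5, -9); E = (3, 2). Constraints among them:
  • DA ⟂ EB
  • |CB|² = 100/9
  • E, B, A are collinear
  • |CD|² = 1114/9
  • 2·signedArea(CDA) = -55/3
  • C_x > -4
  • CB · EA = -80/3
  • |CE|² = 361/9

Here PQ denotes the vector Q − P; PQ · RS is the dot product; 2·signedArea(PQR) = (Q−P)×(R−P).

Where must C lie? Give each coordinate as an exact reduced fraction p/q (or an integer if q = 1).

1. C_x = -10/3  [2·signedArea(CDA) = -55/3]
2. C_y = 2  [|CE|² = 361/9]
   → C = (-10/3, 2)

C = (-10/3, 2)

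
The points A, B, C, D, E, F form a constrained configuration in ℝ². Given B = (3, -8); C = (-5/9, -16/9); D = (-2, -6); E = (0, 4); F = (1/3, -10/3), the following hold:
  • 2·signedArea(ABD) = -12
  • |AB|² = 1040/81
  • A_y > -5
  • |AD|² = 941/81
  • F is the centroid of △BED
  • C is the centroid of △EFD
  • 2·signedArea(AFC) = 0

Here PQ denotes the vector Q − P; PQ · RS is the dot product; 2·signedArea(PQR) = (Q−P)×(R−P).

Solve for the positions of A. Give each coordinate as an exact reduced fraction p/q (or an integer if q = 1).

A = (11/9, -44/9)

1. A_x = 11/9  [2·signedArea(AFC) = 0 ∩ 2·signedArea(ABD) = -12]
2. A_y = -44/9  [2·signedArea(AFC) = 0 ∩ 2·signedArea(ABD) = -12]
   → A = (11/9, -44/9)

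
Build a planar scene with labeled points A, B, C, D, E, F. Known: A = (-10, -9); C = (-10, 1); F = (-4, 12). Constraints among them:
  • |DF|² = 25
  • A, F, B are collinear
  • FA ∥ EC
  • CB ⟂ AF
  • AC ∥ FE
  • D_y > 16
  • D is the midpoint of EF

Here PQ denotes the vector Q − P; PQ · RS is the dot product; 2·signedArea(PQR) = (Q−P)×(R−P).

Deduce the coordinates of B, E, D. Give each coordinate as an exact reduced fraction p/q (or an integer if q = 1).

B = (-390/53, 13/53)
D = (-4, 17)
E = (-4, 22)

1. B_x = -390/53  [A, F, B are collinear ∩ CB ⟂ AF]
2. B_y = 13/53  [A, F, B are collinear ∩ CB ⟂ AF]
   → B = (-390/53, 13/53)
3. E_x = -4  [FA ∥ EC ∩ AC ∥ FE]
4. E_y = 22  [FA ∥ EC ∩ AC ∥ FE]
   → E = (-4, 22)
5. D_x = -4  [D is the midpoint of EF]
6. D_y = 17  [D is the midpoint of EF]
   → D = (-4, 17)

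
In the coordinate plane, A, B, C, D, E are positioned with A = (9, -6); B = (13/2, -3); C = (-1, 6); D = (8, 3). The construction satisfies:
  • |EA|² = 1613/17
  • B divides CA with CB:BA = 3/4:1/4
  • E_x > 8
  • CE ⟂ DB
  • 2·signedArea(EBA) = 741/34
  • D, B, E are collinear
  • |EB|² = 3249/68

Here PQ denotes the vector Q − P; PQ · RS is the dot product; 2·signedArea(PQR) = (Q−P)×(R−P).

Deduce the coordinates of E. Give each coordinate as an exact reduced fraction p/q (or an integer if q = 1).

1. E_x = 139/17  [D, B, E are collinear ∩ CE ⟂ DB]
2. E_y = 63/17  [D, B, E are collinear ∩ CE ⟂ DB]
   → E = (139/17, 63/17)

E = (139/17, 63/17)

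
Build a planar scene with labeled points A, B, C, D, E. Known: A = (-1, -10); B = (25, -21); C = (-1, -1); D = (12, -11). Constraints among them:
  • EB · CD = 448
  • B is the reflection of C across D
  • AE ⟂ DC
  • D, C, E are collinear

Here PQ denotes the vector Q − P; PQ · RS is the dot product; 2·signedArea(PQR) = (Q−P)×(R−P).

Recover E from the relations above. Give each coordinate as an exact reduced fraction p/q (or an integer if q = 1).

1. E_x = 901/269  [D, C, E are collinear ∩ AE ⟂ DC]
2. E_y = -1169/269  [D, C, E are collinear ∩ AE ⟂ DC]
   → E = (901/269, -1169/269)

E = (901/269, -1169/269)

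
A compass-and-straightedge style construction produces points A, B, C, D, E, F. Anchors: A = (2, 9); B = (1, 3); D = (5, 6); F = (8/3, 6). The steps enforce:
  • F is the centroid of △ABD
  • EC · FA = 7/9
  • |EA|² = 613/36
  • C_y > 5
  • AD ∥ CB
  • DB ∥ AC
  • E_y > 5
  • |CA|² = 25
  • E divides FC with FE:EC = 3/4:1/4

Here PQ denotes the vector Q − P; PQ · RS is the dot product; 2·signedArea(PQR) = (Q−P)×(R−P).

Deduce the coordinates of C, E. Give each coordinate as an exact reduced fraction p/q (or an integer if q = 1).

C = (-2, 6)
E = (-5/6, 6)

1. C_x = -2  [AD ∥ CB ∩ DB ∥ AC]
2. C_y = 6  [AD ∥ CB ∩ DB ∥ AC]
   → C = (-2, 6)
3. E_x = -5/6  [E divides FC with FE:EC = 3/4:1/4]
4. E_y = 6  [E divides FC with FE:EC = 3/4:1/4]
   → E = (-5/6, 6)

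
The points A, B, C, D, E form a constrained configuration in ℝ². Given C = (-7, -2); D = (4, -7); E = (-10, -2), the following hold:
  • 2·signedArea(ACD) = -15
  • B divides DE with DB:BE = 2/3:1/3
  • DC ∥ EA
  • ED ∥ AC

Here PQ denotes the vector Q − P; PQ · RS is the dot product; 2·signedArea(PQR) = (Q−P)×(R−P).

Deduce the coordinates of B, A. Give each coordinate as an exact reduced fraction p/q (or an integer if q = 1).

A = (-21, 3)
B = (-16/3, -11/3)

1. B_x = -16/3  [B divides DE with DB:BE = 2/3:1/3]
2. B_y = -11/3  [B divides DE with DB:BE = 2/3:1/3]
   → B = (-16/3, -11/3)
3. A_x = -21  [ED ∥ AC ∩ DC ∥ EA]
4. A_y = 3  [ED ∥ AC ∩ DC ∥ EA]
   → A = (-21, 3)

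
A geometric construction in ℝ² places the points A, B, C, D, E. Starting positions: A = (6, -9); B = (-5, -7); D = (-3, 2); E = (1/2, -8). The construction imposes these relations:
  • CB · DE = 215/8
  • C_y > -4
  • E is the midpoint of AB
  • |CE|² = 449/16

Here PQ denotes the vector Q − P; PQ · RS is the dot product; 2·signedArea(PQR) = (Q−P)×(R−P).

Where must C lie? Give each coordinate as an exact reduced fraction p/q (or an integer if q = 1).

1. C_x = -5/4  [line -7/2·x + 10·y + 205/8 = 0 ∩ |CE|² = 449/16]
2. C_y = -3  [line -7/2·x + 10·y + 205/8 = 0 ∩ |CE|² = 449/16]
   → C = (-5/4, -3)

C = (-5/4, -3)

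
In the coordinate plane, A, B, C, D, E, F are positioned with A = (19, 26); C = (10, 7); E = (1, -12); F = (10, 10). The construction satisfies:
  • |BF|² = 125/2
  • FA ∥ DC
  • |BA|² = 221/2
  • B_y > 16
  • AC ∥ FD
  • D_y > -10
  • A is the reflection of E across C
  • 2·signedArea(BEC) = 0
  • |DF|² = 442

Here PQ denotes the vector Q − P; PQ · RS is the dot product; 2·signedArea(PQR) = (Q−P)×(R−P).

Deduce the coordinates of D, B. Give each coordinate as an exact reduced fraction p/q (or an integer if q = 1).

1. D_x = 1  [FA ∥ DC ∩ AC ∥ FD]
2. D_y = -9  [FA ∥ DC ∩ AC ∥ FD]
   → D = (1, -9)
3. B_x = 29/2  [line -19·x + 9·y + 127 = 0 ∩ |BF|² = 125/2]
4. B_y = 33/2  [line -19·x + 9·y + 127 = 0 ∩ |BF|² = 125/2]
   → B = (29/2, 33/2)

B = (29/2, 33/2)
D = (1, -9)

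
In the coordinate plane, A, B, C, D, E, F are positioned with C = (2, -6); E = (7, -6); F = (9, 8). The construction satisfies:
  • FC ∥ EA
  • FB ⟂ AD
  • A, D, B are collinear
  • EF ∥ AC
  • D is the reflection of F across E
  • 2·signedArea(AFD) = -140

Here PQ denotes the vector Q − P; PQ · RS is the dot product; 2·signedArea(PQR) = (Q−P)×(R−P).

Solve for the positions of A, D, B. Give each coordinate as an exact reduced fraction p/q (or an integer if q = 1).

A = (0, -20)
B = (9, -20)
D = (5, -20)

1. A_x = 0  [EF ∥ AC ∩ FC ∥ EA]
2. A_y = -20  [EF ∥ AC ∩ FC ∥ EA]
   → A = (0, -20)
3. D_x = 5  [D is the reflection of F across E]
4. D_y = -20  [D is the reflection of F across E]
   → D = (5, -20)
5. B_x = 9  [A, D, B are collinear ∩ FB ⟂ AD]
6. B_y = -20  [A, D, B are collinear ∩ FB ⟂ AD]
   → B = (9, -20)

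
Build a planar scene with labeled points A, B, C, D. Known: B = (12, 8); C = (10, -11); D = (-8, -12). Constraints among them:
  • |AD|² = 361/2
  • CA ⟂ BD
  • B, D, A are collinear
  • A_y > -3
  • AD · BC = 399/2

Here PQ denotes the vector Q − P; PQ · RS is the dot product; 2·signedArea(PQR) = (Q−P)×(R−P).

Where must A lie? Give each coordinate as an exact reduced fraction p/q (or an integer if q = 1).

A = (3/2, -5/2)

1. A_x = 3/2  [B, D, A are collinear ∩ CA ⟂ BD]
2. A_y = -5/2  [B, D, A are collinear ∩ CA ⟂ BD]
   → A = (3/2, -5/2)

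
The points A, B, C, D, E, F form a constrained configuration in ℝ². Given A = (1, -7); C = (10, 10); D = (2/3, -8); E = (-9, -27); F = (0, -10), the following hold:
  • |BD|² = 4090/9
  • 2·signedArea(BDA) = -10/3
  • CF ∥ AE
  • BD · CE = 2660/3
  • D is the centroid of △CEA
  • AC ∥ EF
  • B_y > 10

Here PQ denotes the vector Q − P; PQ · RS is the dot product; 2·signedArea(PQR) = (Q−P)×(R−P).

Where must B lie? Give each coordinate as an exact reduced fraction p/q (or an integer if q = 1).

B = (31/3, 11)

1. B_x = 31/3  [BD · CE = 2660/3 ∩ 2·signedArea(BDA) = -10/3]
2. B_y = 11  [BD · CE = 2660/3 ∩ 2·signedArea(BDA) = -10/3]
   → B = (31/3, 11)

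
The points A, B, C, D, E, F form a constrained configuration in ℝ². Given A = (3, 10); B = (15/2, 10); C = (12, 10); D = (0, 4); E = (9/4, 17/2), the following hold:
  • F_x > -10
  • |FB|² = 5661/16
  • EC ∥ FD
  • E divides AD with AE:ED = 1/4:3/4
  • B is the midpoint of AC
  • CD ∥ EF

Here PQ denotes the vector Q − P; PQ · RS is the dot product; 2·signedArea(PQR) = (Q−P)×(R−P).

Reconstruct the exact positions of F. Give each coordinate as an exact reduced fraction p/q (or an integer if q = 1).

1. F_x = -39/4  [EC ∥ FD ∩ CD ∥ EF]
2. F_y = 5/2  [EC ∥ FD ∩ CD ∥ EF]
   → F = (-39/4, 5/2)

F = (-39/4, 5/2)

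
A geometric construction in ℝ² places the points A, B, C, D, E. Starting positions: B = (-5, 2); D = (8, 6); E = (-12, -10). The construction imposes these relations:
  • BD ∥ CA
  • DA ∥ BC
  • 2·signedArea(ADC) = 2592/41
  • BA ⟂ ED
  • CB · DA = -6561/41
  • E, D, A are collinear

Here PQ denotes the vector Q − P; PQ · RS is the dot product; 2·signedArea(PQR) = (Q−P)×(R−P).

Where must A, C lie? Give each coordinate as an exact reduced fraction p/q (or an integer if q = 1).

1. A_x = -77/41  [E, D, A are collinear ∩ BA ⟂ ED]
2. A_y = -78/41  [E, D, A are collinear ∩ BA ⟂ ED]
   → A = (-77/41, -78/41)
3. C_x = -610/41  [BD ∥ CA ∩ DA ∥ BC]
4. C_y = -242/41  [BD ∥ CA ∩ DA ∥ BC]
   → C = (-610/41, -242/41)

A = (-77/41, -78/41)
C = (-610/41, -242/41)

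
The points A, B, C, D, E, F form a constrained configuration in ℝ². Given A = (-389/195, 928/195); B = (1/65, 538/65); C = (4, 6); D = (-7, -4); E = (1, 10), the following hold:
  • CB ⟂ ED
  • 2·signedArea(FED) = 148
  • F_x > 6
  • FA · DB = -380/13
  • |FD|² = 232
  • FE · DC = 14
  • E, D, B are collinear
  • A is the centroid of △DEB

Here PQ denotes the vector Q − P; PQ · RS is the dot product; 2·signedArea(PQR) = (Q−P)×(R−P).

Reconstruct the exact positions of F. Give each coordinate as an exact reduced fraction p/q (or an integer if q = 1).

1. F_x = 7  [2·signedArea(FED) = 148 ∩ FA · DB = -380/13]
2. F_y = 2  [2·signedArea(FED) = 148 ∩ FA · DB = -380/13]
   → F = (7, 2)

F = (7, 2)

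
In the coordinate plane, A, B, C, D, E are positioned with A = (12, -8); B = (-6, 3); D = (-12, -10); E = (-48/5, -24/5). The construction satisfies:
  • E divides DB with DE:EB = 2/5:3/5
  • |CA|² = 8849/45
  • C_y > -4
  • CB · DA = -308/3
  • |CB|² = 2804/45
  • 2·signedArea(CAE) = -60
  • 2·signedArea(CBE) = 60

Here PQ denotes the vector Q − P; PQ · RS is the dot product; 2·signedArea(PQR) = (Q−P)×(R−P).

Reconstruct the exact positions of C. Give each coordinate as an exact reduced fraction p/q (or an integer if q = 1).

1. C_x = -6/5  [2·signedArea(CAE) = -60 ∩ 2·signedArea(CBE) = 60]
2. C_y = -49/15  [2·signedArea(CAE) = -60 ∩ 2·signedArea(CBE) = 60]
   → C = (-6/5, -49/15)

C = (-6/5, -49/15)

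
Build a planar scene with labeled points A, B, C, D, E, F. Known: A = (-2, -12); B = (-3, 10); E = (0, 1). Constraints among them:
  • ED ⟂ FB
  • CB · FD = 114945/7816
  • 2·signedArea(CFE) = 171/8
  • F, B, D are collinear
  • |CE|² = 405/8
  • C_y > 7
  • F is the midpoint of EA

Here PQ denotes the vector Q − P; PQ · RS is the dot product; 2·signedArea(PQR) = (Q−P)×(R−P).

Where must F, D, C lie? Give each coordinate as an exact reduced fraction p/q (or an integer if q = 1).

1. F_x = -1  [F is the midpoint of EA]
2. F_y = -11/2  [F is the midpoint of EA]
   → F = (-1, -11/2)
3. D_x = -1767/977  [F, B, D are collinear ∩ ED ⟂ FB]
4. D_y = 749/977  [F, B, D are collinear ∩ ED ⟂ FB]
   → D = (-1767/977, 749/977)
5. C_x = -9/4  [CB · FD = 114945/7816 ∩ 2·signedArea(CFE) = 171/8]
6. C_y = 31/4  [CB · FD = 114945/7816 ∩ 2·signedArea(CFE) = 171/8]
   → C = (-9/4, 31/4)

C = (-9/4, 31/4)
D = (-1767/977, 749/977)
F = (-1, -11/2)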